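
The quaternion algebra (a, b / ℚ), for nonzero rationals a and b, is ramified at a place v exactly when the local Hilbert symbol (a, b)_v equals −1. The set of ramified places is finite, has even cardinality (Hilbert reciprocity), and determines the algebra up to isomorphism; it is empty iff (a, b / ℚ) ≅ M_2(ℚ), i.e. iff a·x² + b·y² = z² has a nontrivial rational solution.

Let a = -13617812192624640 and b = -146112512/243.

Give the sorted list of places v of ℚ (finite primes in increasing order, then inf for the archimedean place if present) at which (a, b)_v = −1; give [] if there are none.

Mod squares: a ≡ -697015, b ≡ -546. Check v ∈ {∞, 2, 3, 5, 7, 11, 13, 19, 23, 29}.
v=5: a=5^1·(≡2), b=5^0·(≡1) mod 5; (2|5)=-1, (1|5)=+1; (−1)^{1·0·2}·(-1)^0·(+1)^1 = +1.
v=2: v_2(a)=18, v_2(b)=15; units ≡ 1, 7 (mod 8); ε·ε+αω+βω = 0·1+18·0+15·0 ≡ 0  ⇒  (a,b)_2 = +1.
v=7: a=7^2·(≡6), b=7^3·(≡3) mod 7; (6|7)=-1, (3|7)=-1; (−1)^{2·3·3}·(-1)^3·(-1)^2 = -1.
v=11: a=11^1·(≡6), b=11^0·(≡4) mod 11; (6|11)=-1, (4|11)=+1; (−1)^{1·0·5}·(-1)^0·(+1)^1 = +1.
v=23: a=23^1·(≡18), b=23^0·(≡9) mod 23; (18|23)=+1, (9|23)=+1; (−1)^{1·0·11}·(+1)^0·(+1)^1 = +1.
v=13: a=13^2·(≡6), b=13^1·(≡10) mod 13; (6|13)=-1, (10|13)=+1; (−1)^{2·1·6}·(-1)^1·(+1)^2 = -1.
v=3: a=3^2·(≡2), b=3^-5·(≡1) mod 3; (2|3)=-1, (1|3)=+1; (−1)^{2·-5·1}·(-1)^-5·(+1)^2 = -1.
v=19: a=19^1·(≡6), b=19^0·(≡1) mod 19; (6|19)=+1, (1|19)=+1; (−1)^{1·0·9}·(+1)^0·(+1)^1 = +1.
v=∞: -697015 < 0 and -546 < 0  ⇒  (a,b)_∞ = -1.
v=29: a=29^1·(≡9), b=29^0·(≡4) mod 29; (9|29)=+1, (4|29)=+1; (−1)^{1·0·14}·(+1)^0·(+1)^1 = +1.
(-697015, -546 / ℚ) ramifies at {3, 7, 13, ∞}: a division algebra.

[3, 7, 13, inf]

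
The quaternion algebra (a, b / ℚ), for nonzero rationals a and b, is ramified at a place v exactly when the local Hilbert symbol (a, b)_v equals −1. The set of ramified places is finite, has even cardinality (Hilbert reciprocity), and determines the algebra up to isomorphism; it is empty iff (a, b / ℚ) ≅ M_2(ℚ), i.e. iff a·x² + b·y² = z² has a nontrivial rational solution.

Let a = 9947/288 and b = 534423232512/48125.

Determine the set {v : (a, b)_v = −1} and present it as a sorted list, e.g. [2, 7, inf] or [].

[7, 11]

(a, b) ≡ (406, 7854) mod (ℚ^×)²; places V = {2, 3, 5, 7, 11, 13, 17, 29, ∞}.
(a,b)_3: α=-2, u≡1; β=3, v≡2 (mod 3); (1|3)=+1, (2|3)=-1; sign (−1)^0·+1^3·-1^-2 = +1.
(a,b)_29: α=1, u≡17; β=2, v≡25 (mod 29); (17|29)=-1, (25|29)=+1; sign (−1)^0·-1^2·+1^1 = +1.
(a,b)_7: α=3, u≡1; β=-1, v≡1 (mod 7); (1|7)=+1, (1|7)=+1; sign (−1)^1·+1^-1·+1^3 = -1.
(a,b)_2: α=-5, β=13; u≡3, v≡7 (mod 8); ε(u)ε(v)=1·1, αω(v)=-5·0, βω(u)=13·1; sum ≡ 0  ⇒  +1.
(a,b)_17: α=0, u≡15; β=1, v≡5 (mod 17); (15|17)=+1, (5|17)=-1; sign (−1)^0·+1^1·-1^0 = +1.
(a,b)_∞: sgn(406)=+, sgn(7854)=+, so +1.
(a,b)_11: α=0, u≡7; β=-1, v≡6 (mod 11); (7|11)=-1, (6|11)=-1; sign (−1)^0·-1^-1·-1^0 = -1.
(a,b)_13: α=0, u≡1; β=2, v≡6 (mod 13); (1|13)=+1, (6|13)=-1; sign (−1)^0·+1^2·-1^0 = +1.
(a,b)_5: α=0, u≡4; β=-4, v≡1 (mod 5); (4|5)=+1, (1|5)=+1; sign (−1)^0·+1^-4·+1^0 = +1.
Ram(406, 7854) = {7, 11}; no ℚ_7-point on the conic.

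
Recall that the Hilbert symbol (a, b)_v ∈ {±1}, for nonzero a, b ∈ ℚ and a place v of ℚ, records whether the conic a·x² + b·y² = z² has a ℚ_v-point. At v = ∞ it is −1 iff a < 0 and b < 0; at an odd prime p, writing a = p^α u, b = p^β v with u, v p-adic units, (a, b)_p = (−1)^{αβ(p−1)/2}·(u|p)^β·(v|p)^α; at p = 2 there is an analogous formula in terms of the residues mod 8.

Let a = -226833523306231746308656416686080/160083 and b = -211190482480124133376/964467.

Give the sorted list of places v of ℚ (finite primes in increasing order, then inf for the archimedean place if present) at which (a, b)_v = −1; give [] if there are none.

[3, 5, 19, inf]

Mod squares: a ≡ -85215, b ≡ -2622. Check v ∈ {∞, 2, 3, 5, 7, 11, 13, 19, 23}.
v=23: a=23^5·(≡22), b=23^3·(≡6) mod 23; (22|23)=-1, (6|23)=+1; (−1)^{5·3·11}·(-1)^3·(+1)^5 = +1.
v=3: a=3^-3·(≡2), b=3^-9·(≡2) mod 3; (2|3)=-1, (2|3)=-1; (−1)^{-3·-9·1}·(-1)^-9·(-1)^-3 = -1.
v=11: a=11^-2·(≡8), b=11^0·(≡8) mod 11; (8|11)=-1, (8|11)=-1; (−1)^{-2·0·5}·(-1)^0·(-1)^-2 = +1.
v=∞: -85215 < 0 and -2622 < 0  ⇒  (a,b)_∞ = -1.
v=2: v_2(a)=28, v_2(b)=19; units ≡ 1, 1 (mod 8); ε·ε+αω+βω = 0·0+28·0+19·0 ≡ 0  ⇒  (a,b)_2 = +1.
v=5: a=5^1·(≡3), b=5^0·(≡2) mod 5; (3|5)=-1, (2|5)=-1; (−1)^{1·0·2}·(-1)^0·(-1)^1 = -1.
v=13: a=13^9·(≡10), b=13^6·(≡1) mod 13; (10|13)=+1, (1|13)=+1; (−1)^{9·6·6}·(+1)^6·(+1)^9 = +1.
v=19: a=19^5·(≡12), b=19^3·(≡14) mod 19; (12|19)=-1, (14|19)=-1; (−1)^{5·3·9}·(-1)^3·(-1)^5 = -1.
v=7: a=7^-2·(≡3), b=7^-2·(≡5) mod 7; (3|7)=-1, (5|7)=-1; (−1)^{-2·-2·3}·(-1)^-2·(-1)^-2 = +1.
|Ram(-85215, -2622)| = 4, even; anisotropic at {3, 5, 19, ∞}.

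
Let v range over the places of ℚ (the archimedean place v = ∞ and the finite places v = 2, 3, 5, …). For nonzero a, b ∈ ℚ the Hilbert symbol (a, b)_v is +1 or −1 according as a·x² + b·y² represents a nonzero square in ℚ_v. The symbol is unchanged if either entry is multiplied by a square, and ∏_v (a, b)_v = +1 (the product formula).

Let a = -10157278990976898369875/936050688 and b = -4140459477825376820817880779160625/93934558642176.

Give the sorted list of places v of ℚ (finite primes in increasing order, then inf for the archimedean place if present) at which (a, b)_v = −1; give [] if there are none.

[5, 11, 13, inf]

(a, b) ≡ (-36465, -102) mod (ℚ^×)²; places V = {2, 3, 5, 7, 11, 13, 17, 19, 23, 31, ∞}.
(a,b)_31: α=6, u≡26; β=10, v≡29 (mod 31); (26|31)=-1, (29|31)=-1; sign (−1)^0·-1^10·-1^6 = +1.
(a,b)_∞: sgn(-36465)=−, sgn(-102)=−, so -1.
(a,b)_2: α=-16, β=-27; u≡7, v≡5 (mod 8); ε(u)ε(v)=1·0, αω(v)=-16·1, βω(u)=-27·0; sum ≡ 0  ⇒  +1.
(a,b)_23: α=-2, u≡16; β=-2, v≡18 (mod 23); (16|23)=+1, (18|23)=+1; sign (−1)^0·+1^-2·+1^-2 = +1.
(a,b)_19: α=4, u≡18; β=6, v≡10 (mod 19); (18|19)=-1, (10|19)=-1; sign (−1)^0·-1^6·-1^4 = +1.
(a,b)_7: α=0, u≡6; β=-2, v≡6 (mod 7); (6|7)=-1, (6|7)=-1; sign (−1)^0·-1^-2·-1^0 = +1.
(a,b)_11: α=1, u≡8; β=2, v≡6 (mod 11); (8|11)=-1, (6|11)=-1; sign (−1)^0·-1^2·-1^1 = -1.
(a,b)_17: α=3, u≡6; β=5, v≡11 (mod 17); (6|17)=-1, (11|17)=-1; sign (−1)^0·-1^5·-1^3 = +1.
(a,b)_5: α=3, u≡2; β=4, v≡3 (mod 5); (2|5)=-1, (3|5)=-1; sign (−1)^0·-1^4·-1^3 = -1.
(a,b)_13: α=1, u≡1; β=0, v≡5 (mod 13); (1|13)=+1, (5|13)=-1; sign (−1)^0·+1^0·-1^1 = -1.
(a,b)_3: α=-3, u≡1; β=-3, v≡2 (mod 3); (1|3)=+1, (2|3)=-1; sign (−1)^1·+1^-3·-1^-3 = +1.
(-36465, -102 / ℚ) ramifies at {5, 11, 13, ∞}: a division algebra.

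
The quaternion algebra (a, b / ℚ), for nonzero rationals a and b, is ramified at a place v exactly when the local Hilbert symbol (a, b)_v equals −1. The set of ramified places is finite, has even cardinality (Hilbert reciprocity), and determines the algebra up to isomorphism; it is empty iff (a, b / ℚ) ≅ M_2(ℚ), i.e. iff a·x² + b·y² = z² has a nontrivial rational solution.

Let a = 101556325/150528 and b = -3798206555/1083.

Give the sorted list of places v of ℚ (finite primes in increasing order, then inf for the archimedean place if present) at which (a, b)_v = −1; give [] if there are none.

[2, 3, 11, 17]

(a, b) ≡ (39, -36465) mod (ℚ^×)²; places V = {2, 3, 5, 7, 11, 13, 17, 19, 43, ∞}.
(a,b)_3: α=-1, u≡1; β=-1, v≡1 (mod 3); (1|3)=+1, (1|3)=+1; sign (−1)^1·+1^-1·+1^-1 = -1.
(a,b)_∞: sgn(39)=+, sgn(-36465)=−, so +1.
(a,b)_5: α=2, u≡1; β=1, v≡3 (mod 5); (1|5)=+1, (3|5)=-1; sign (−1)^0·+1^1·-1^2 = +1.
(a,b)_43: α=2, u≡22; β=2, v≡27 (mod 43); (22|43)=-1, (27|43)=-1; sign (−1)^0·-1^2·-1^2 = +1.
(a,b)_17: α=0, u≡11; β=1, v≡11 (mod 17); (11|17)=-1, (11|17)=-1; sign (−1)^0·-1^1·-1^0 = -1.
(a,b)_19: α=0, u≡9; β=-2, v≡18 (mod 19); (9|19)=+1, (18|19)=-1; sign (−1)^0·+1^-2·-1^0 = +1.
(a,b)_13: α=3, u≡10; β=3, v≡4 (mod 13); (10|13)=+1, (4|13)=+1; sign (−1)^0·+1^3·+1^3 = +1.
(a,b)_7: α=-2, u≡4; β=0, v≡5 (mod 7); (4|7)=+1, (5|7)=-1; sign (−1)^0·+1^0·-1^-2 = +1.
(a,b)_2: α=-10, β=0; u≡7, v≡7 (mod 8); ε(u)ε(v)=1·1, αω(v)=-10·0, βω(u)=0·0; sum ≡ 1  ⇒  -1.
(a,b)_11: α=0, u≡6; β=1, v≡7 (mod 11); (6|11)=-1, (7|11)=-1; sign (−1)^0·-1^1·-1^0 = -1.
|Ram(39, -36465)| = 4, even; anisotropic at {2, 3, 11, 17}.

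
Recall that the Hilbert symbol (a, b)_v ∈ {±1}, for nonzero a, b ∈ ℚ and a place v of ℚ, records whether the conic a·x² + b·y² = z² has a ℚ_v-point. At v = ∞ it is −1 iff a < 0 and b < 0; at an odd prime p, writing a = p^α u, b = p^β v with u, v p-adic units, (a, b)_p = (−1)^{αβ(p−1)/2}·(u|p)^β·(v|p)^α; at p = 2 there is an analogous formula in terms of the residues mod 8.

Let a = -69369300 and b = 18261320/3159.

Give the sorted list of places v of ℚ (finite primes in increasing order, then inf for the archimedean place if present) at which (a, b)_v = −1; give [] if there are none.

Mod squares: a ≡ -13, b ≡ 30030. Check v ∈ {∞, 2, 3, 5, 7, 11, 13}.
v=5: a=5^2·(≡3), b=5^1·(≡1) mod 5; (3|5)=-1, (1|5)=+1; (−1)^{2·1·2}·(-1)^1·(+1)^2 = -1.
v=11: a=11^2·(≡9), b=11^3·(≡7) mod 11; (9|11)=+1, (7|11)=-1; (−1)^{2·3·5}·(+1)^3·(-1)^2 = +1.
v=2: v_2(a)=2, v_2(b)=3; units ≡ 3, 7 (mod 8); ε·ε+αω+βω = 1·1+2·0+3·1 ≡ 0  ⇒  (a,b)_2 = +1.
v=13: a=13^1·(≡10), b=13^-1·(≡10) mod 13; (10|13)=+1, (10|13)=+1; (−1)^{1·-1·6}·(+1)^-1·(+1)^1 = +1.
v=∞: -13 < 0 and 30030 > 0  ⇒  (a,b)_∞ = +1.
v=7: a=7^2·(≡1), b=7^3·(≡6) mod 7; (1|7)=+1, (6|7)=-1; (−1)^{2·3·3}·(+1)^3·(-1)^2 = +1.
v=3: a=3^2·(≡2), b=3^-5·(≡2) mod 3; (2|3)=-1, (2|3)=-1; (−1)^{2·-5·1}·(-1)^-5·(-1)^2 = -1.
Ram(-13, 30030) = {3, 5}; no ℚ_3-point on the conic.

[3, 5]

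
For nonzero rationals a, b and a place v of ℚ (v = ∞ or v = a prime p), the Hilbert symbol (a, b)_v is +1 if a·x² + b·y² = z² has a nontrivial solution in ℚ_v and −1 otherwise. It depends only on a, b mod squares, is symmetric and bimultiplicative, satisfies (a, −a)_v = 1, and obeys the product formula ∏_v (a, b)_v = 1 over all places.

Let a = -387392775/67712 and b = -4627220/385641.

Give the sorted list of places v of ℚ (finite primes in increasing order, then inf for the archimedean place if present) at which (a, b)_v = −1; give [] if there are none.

[2, 5, 11, inf]

(a, b) ≡ (-462, -5) mod (ℚ^×)²; places V = {2, 3, 5, 7, 11, 13, 23, 37, ∞}.
(a,b)_37: α=2, u≡19; β=2, v≡5 (mod 37); (19|37)=-1, (5|37)=-1; sign (−1)^0·-1^2·-1^2 = +1.
(a,b)_7: α=3, u≡4; β=0, v≡1 (mod 7); (4|7)=+1, (1|7)=+1; sign (−1)^0·+1^0·+1^3 = +1.
(a,b)_23: α=-2, u≡21; β=-2, v≡18 (mod 23); (21|23)=-1, (18|23)=+1; sign (−1)^0·-1^-2·+1^-2 = +1.
(a,b)_11: α=1, u≡6; β=0, v≡6 (mod 11); (6|11)=-1, (6|11)=-1; sign (−1)^0·-1^0·-1^1 = -1.
(a,b)_13: α=0, u≡11; β=2, v≡7 (mod 13); (11|13)=-1, (7|13)=-1; sign (−1)^0·-1^2·-1^0 = +1.
(a,b)_∞: sgn(-462)=−, sgn(-5)=−, so -1.
(a,b)_5: α=2, u≡2; β=1, v≡1 (mod 5); (2|5)=-1, (1|5)=+1; sign (−1)^0·-1^1·+1^2 = -1.
(a,b)_3: α=1, u≡2; β=-6, v≡1 (mod 3); (2|3)=-1, (1|3)=+1; sign (−1)^0·-1^-6·+1^1 = +1.
(a,b)_2: α=-7, β=2; u≡1, v≡3 (mod 8); ε(u)ε(v)=0·1, αω(v)=-7·1, βω(u)=2·0; sum ≡ 1  ⇒  -1.
|Ram(-462, -5)| = 4, even; anisotropic at {2, 5, 11, ∞}.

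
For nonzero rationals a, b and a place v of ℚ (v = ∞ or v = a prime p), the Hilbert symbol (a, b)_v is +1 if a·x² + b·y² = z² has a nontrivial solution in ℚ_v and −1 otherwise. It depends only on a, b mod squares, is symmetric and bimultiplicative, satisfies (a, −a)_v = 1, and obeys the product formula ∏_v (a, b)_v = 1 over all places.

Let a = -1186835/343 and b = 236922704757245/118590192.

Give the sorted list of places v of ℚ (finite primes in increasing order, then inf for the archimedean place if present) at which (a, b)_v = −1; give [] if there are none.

Mod squares: a ≡ -8645, b ≡ 35. Check v ∈ {∞, 2, 3, 5, 7, 13, 19, 29, 31}.
v=7: a=7^-3·(≡1), b=7^-7·(≡6) mod 7; (1|7)=+1, (6|7)=-1; (−1)^{-3·-7·3}·(+1)^-7·(-1)^-3 = +1.
v=∞: -8645 < 0 and 35 > 0  ⇒  (a,b)_∞ = +1.
v=31: a=31^2·(≡18), b=31^4·(≡10) mod 31; (18|31)=+1, (10|31)=+1; (−1)^{2·4·15}·(+1)^4·(+1)^2 = +1.
v=5: a=5^1·(≡1), b=5^1·(≡2) mod 5; (1|5)=+1, (2|5)=-1; (−1)^{1·1·2}·(+1)^1·(-1)^1 = -1.
v=19: a=19^1·(≡7), b=19^2·(≡11) mod 19; (7|19)=+1, (11|19)=+1; (−1)^{1·2·9}·(+1)^2·(+1)^1 = +1.
v=13: a=13^1·(≡6), b=13^2·(≡10) mod 13; (6|13)=-1, (10|13)=+1; (−1)^{1·2·6}·(-1)^2·(+1)^1 = +1.
v=2: v_2(a)=0, v_2(b)=-4; units ≡ 3, 3 (mod 8); ε·ε+αω+βω = 1·1+0·1+-4·1 ≡ 1  ⇒  (a,b)_2 = -1.
v=3: a=3^0·(≡1), b=3^-2·(≡2) mod 3; (1|3)=+1, (2|3)=-1; (−1)^{0·-2·1}·(+1)^-2·(-1)^0 = +1.
v=29: a=29^0·(≡2), b=29^2·(≡9) mod 29; (2|29)=-1, (9|29)=+1; (−1)^{0·2·14}·(-1)^2·(+1)^0 = +1.
Ram(-8645, 35) = {2, 5}; no ℚ_2-point on the conic.

[2, 5]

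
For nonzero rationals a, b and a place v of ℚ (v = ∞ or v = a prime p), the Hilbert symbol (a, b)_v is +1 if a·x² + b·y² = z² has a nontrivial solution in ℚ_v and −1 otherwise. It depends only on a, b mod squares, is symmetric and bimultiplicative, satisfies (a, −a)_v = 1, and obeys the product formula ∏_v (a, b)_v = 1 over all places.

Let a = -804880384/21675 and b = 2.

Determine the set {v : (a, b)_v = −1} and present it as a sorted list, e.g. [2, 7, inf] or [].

[3, 29]

Mod squares: a ≡ -1218, b ≡ 2. Check v ∈ {∞, 2, 3, 5, 7, 11, 17, 29}.
v=11: a=11^2·(≡1), b=11^0·(≡2) mod 11; (1|11)=+1, (2|11)=-1; (−1)^{2·0·5}·(+1)^0·(-1)^2 = +1.
v=∞: -1218 < 0 and 2 > 0  ⇒  (a,b)_∞ = +1.
v=29: a=29^1·(≡1), b=29^0·(≡2) mod 29; (1|29)=+1, (2|29)=-1; (−1)^{1·0·14}·(+1)^0·(-1)^1 = -1.
v=3: a=3^-1·(≡2), b=3^0·(≡2) mod 3; (2|3)=-1, (2|3)=-1; (−1)^{-1·0·1}·(-1)^0·(-1)^-1 = -1.
v=7: a=7^1·(≡4), b=7^0·(≡2) mod 7; (4|7)=+1, (2|7)=+1; (−1)^{1·0·3}·(+1)^0·(+1)^1 = +1.
v=2: v_2(a)=15, v_2(b)=1; units ≡ 7, 1 (mod 8); ε·ε+αω+βω = 1·0+15·0+1·0 ≡ 0  ⇒  (a,b)_2 = +1.
v=5: a=5^-2·(≡3), b=5^0·(≡2) mod 5; (3|5)=-1, (2|5)=-1; (−1)^{-2·0·2}·(-1)^0·(-1)^-2 = +1.
v=17: a=17^-2·(≡5), b=17^0·(≡2) mod 17; (5|17)=-1, (2|17)=+1; (−1)^{-2·0·8}·(-1)^0·(+1)^-2 = +1.
(-1218, 2 / ℚ) ramifies at {3, 29}: a division algebra.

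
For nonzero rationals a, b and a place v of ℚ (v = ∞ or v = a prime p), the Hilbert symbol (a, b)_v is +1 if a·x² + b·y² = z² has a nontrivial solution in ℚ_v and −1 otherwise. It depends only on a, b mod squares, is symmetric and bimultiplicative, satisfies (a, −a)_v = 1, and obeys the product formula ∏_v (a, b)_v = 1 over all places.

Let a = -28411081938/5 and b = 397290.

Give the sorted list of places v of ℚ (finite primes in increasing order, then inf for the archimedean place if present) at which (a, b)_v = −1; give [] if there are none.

Mod squares: a ≡ -10, b ≡ 397290. Check v ∈ {∞, 2, 3, 5, 17, 19, 41}.
v=2: v_2(a)=1, v_2(b)=1; units ≡ 3, 5 (mod 8); ε·ε+αω+βω = 1·0+1·1+1·1 ≡ 0  ⇒  (a,b)_2 = +1.
v=5: a=5^-1·(≡2), b=5^1·(≡3) mod 5; (2|5)=-1, (3|5)=-1; (−1)^{-1·1·2}·(-1)^1·(-1)^-1 = +1.
v=17: a=17^2·(≡11), b=17^1·(≡12) mod 17; (11|17)=-1, (12|17)=-1; (−1)^{2·1·8}·(-1)^1·(-1)^2 = -1.
v=3: a=3^4·(≡2), b=3^1·(≡1) mod 3; (2|3)=-1, (1|3)=+1; (−1)^{4·1·1}·(-1)^1·(+1)^4 = -1.
v=41: a=41^2·(≡10), b=41^1·(≡14) mod 41; (10|41)=+1, (14|41)=-1; (−1)^{2·1·20}·(+1)^1·(-1)^2 = +1.
v=∞: -10 < 0 and 397290 > 0  ⇒  (a,b)_∞ = +1.
v=19: a=19^2·(≡4), b=19^1·(≡10) mod 19; (4|19)=+1, (10|19)=-1; (−1)^{2·1·9}·(+1)^1·(-1)^2 = +1.
(-10, 397290 / ℚ) ramifies at {3, 17}: a division algebra.

[3, 17]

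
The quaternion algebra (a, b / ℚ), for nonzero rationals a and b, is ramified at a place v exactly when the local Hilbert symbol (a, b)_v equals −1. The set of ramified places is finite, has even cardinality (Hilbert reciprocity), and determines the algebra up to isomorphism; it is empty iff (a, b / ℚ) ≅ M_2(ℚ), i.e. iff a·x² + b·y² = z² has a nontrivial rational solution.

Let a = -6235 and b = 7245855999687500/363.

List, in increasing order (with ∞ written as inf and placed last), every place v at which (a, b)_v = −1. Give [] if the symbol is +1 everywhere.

[3, 13, 29, 31, 37, 43]

(a, b) ≡ (-6235, 223665) mod (ℚ^×)²; places V = {2, 3, 5, 11, 13, 29, 31, 37, 43, ∞}.
(a,b)_13: α=0, u≡5; β=1, v≡8 (mod 13); (5|13)=-1, (8|13)=-1; sign (−1)^0·-1^1·-1^0 = -1.
(a,b)_5: α=1, u≡3; β=7, v≡2 (mod 5); (3|5)=-1, (2|5)=-1; sign (−1)^0·-1^7·-1^1 = +1.
(a,b)_37: α=0, u≡18; β=1, v≡15 (mod 37); (18|37)=-1, (15|37)=-1; sign (−1)^0·-1^1·-1^0 = -1.
(a,b)_29: α=1, u≡17; β=2, v≡19 (mod 29); (17|29)=-1, (19|29)=-1; sign (−1)^0·-1^2·-1^1 = -1.
(a,b)_31: α=0, u≡27; β=1, v≡11 (mod 31); (27|31)=-1, (11|31)=-1; sign (−1)^0·-1^1·-1^0 = -1.
(a,b)_∞: sgn(-6235)=−, sgn(223665)=+, so +1.
(a,b)_2: α=0, β=2; u≡5, v≡1 (mod 8); ε(u)ε(v)=0·0, αω(v)=0·0, βω(u)=2·1; sum ≡ 0  ⇒  +1.
(a,b)_43: α=1, u≡27; β=2, v≡18 (mod 43); (27|43)=-1, (18|43)=-1; sign (−1)^0·-1^2·-1^1 = -1.
(a,b)_3: α=0, u≡2; β=-1, v≡2 (mod 3); (2|3)=-1, (2|3)=-1; sign (−1)^0·-1^-1·-1^0 = -1.
(a,b)_11: α=0, u≡2; β=-2, v≡10 (mod 11); (2|11)=-1, (10|11)=-1; sign (−1)^0·-1^-2·-1^0 = +1.
(-6235, 223665 / ℚ) ramifies at {3, 13, 29, 31, 37, 43}: a division algebra.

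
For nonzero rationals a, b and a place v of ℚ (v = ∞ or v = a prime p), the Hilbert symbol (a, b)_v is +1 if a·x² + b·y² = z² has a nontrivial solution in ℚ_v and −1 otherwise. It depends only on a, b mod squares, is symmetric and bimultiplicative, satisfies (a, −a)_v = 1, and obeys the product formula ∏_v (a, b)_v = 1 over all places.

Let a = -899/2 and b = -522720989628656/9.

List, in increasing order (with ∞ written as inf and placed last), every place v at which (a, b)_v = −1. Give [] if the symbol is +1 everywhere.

[23, 31, 37, inf]

(a, b) ≡ (-1798, -2400671) mod (ℚ^×)²; places V = {2, 3, 7, 13, 17, 23, 29, 31, 37, ∞}.
(a,b)_17: α=0, u≡1; β=2, v≡2 (mod 17); (1|17)=+1, (2|17)=+1; sign (−1)^0·+1^2·+1^0 = +1.
(a,b)_3: α=0, u≡2; β=-2, v≡1 (mod 3); (2|3)=-1, (1|3)=+1; sign (−1)^0·-1^-2·+1^0 = +1.
(a,b)_37: α=0, u≡13; β=1, v≡20 (mod 37); (13|37)=-1, (20|37)=-1; sign (−1)^0·-1^1·-1^0 = -1.
(a,b)_29: α=1, u≡28; β=0, v≡13 (mod 29); (28|29)=+1, (13|29)=+1; sign (−1)^0·+1^0·+1^1 = +1.
(a,b)_31: α=1, u≡1; β=3, v≡1 (mod 31); (1|31)=+1, (1|31)=+1; sign (−1)^1·+1^3·+1^1 = -1.
(a,b)_13: α=0, u≡12; β=1, v≡7 (mod 13); (12|13)=+1, (7|13)=-1; sign (−1)^0·+1^1·-1^0 = +1.
(a,b)_2: α=-1, β=4; u≡5, v≡1 (mod 8); ε(u)ε(v)=0·0, αω(v)=-1·0, βω(u)=4·1; sum ≡ 0  ⇒  +1.
(a,b)_23: α=0, u≡22; β=1, v≡5 (mod 23); (22|23)=-1, (5|23)=-1; sign (−1)^0·-1^1·-1^0 = -1.
(a,b)_7: α=0, u≡2; β=3, v≡6 (mod 7); (2|7)=+1, (6|7)=-1; sign (−1)^0·+1^3·-1^0 = +1.
(a,b)_∞: sgn(-1798)=−, sgn(-2400671)=−, so -1.
Ram(-1798, -2400671) = {23, 31, 37, ∞}; no ℚ_23-point on the conic.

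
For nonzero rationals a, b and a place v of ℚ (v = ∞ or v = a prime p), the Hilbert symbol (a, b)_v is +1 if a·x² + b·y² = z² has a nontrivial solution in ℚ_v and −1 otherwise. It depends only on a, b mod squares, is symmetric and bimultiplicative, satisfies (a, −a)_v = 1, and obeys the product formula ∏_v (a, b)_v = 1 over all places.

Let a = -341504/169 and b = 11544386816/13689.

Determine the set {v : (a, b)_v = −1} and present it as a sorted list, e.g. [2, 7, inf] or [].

(a, b) ≡ (-1334, 29) mod (ℚ^×)²; places V = {2, 3, 13, 23, 29, 43, ∞}.
(a,b)_23: α=1, u≡7; β=0, v≡9 (mod 23); (7|23)=-1, (9|23)=+1; sign (−1)^0·-1^0·+1^1 = +1.
(a,b)_43: α=0, u≡28; β=2, v≡19 (mod 43); (28|43)=-1, (19|43)=-1; sign (−1)^0·-1^2·-1^0 = +1.
(a,b)_∞: sgn(-1334)=−, sgn(29)=+, so +1.
(a,b)_13: α=-2, u≡6; β=-2, v≡9 (mod 13); (6|13)=-1, (9|13)=+1; sign (−1)^0·-1^-2·+1^-2 = +1.
(a,b)_2: α=9, β=8; u≡5, v≡5 (mod 8); ε(u)ε(v)=0·0, αω(v)=9·1, βω(u)=8·1; sum ≡ 1  ⇒  -1.
(a,b)_29: α=1, u≡12; β=3, v≡6 (mod 29); (12|29)=-1, (6|29)=+1; sign (−1)^0·-1^3·+1^1 = -1.
(a,b)_3: α=0, u≡1; β=-4, v≡2 (mod 3); (1|3)=+1, (2|3)=-1; sign (−1)^0·+1^-4·-1^0 = +1.
Ram(-1334, 29) = {2, 29}; no ℚ_2-point on the conic.

[2, 29]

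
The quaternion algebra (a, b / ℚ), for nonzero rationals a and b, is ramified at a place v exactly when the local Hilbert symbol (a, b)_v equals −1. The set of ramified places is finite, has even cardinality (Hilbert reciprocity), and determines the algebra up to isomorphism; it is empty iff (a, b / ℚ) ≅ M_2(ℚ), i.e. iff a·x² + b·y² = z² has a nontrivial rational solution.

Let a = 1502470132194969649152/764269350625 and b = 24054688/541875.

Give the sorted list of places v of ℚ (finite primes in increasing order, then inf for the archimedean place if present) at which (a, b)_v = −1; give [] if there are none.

(a, b) ≡ (23, 174) mod (ℚ^×)²; places V = {2, 3, 5, 7, 11, 17, 23, 29, ∞}.
(a,b)_23: α=5, u≡6; β=2, v≡9 (mod 23); (6|23)=+1, (9|23)=+1; sign (−1)^0·+1^2·+1^5 = +1.
(a,b)_2: α=18, β=5; u≡7, v≡7 (mod 8); ε(u)ε(v)=1·1, αω(v)=18·0, βω(u)=5·0; sum ≡ 1  ⇒  -1.
(a,b)_5: α=-4, u≡2; β=-4, v≡4 (mod 5); (2|5)=-1, (4|5)=+1; sign (−1)^0·-1^-4·+1^-4 = +1.
(a,b)_7: α=6, u≡2; β=2, v≡6 (mod 7); (2|7)=+1, (6|7)=-1; sign (−1)^0·+1^2·-1^6 = +1.
(a,b)_∞: sgn(23)=+, sgn(174)=+, so +1.
(a,b)_11: α=-4, u≡3; β=0, v≡5 (mod 11); (3|11)=+1, (5|11)=+1; sign (−1)^0·+1^0·+1^-4 = +1.
(a,b)_17: α=-4, u≡5; β=-2, v≡9 (mod 17); (5|17)=-1, (9|17)=+1; sign (−1)^0·-1^-2·+1^-4 = +1.
(a,b)_29: α=2, u≡7; β=1, v≡13 (mod 29); (7|29)=+1, (13|29)=+1; sign (−1)^0·+1^1·+1^2 = +1.
(a,b)_3: α=2, u≡2; β=-1, v≡1 (mod 3); (2|3)=-1, (1|3)=+1; sign (−1)^0·-1^-1·+1^2 = -1.
|Ram(23, 174)| = 2, even; anisotropic at {2, 3}.

[2, 3]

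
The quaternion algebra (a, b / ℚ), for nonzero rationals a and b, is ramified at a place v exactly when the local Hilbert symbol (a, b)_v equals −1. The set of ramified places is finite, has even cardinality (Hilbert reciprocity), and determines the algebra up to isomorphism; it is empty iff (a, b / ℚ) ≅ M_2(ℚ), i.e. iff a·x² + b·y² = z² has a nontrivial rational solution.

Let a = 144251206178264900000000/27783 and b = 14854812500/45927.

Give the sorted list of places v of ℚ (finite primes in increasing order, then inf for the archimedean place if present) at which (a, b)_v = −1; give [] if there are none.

(a, b) ≡ (21628607, 1663739) mod (ℚ^×)²; places V = {2, 3, 5, 7, 11, 13, 17, 31, 41, ∞}.
(a,b)_41: α=3, u≡16; β=1, v≡19 (mod 41); (16|41)=+1, (19|41)=-1; sign (−1)^0·+1^1·-1^3 = -1.
(a,b)_13: α=1, u≡4; β=0, v≡9 (mod 13); (4|13)=+1, (9|13)=+1; sign (−1)^0·+1^0·+1^1 = +1.
(a,b)_3: α=-4, u≡2; β=-8, v≡2 (mod 3); (2|3)=-1, (2|3)=-1; sign (−1)^0·-1^-8·-1^-4 = +1.
(a,b)_17: α=3, u≡8; β=1, v≡9 (mod 17); (8|17)=+1, (9|17)=+1; sign (−1)^0·+1^1·+1^3 = +1.
(a,b)_11: α=1, u≡4; β=1, v≡8 (mod 11); (4|11)=+1, (8|11)=-1; sign (−1)^1·+1^1·-1^1 = +1.
(a,b)_∞: sgn(21628607)=+, sgn(1663739)=+, so +1.
(a,b)_5: α=8, u≡3; β=6, v≡4 (mod 5); (3|5)=-1, (4|5)=+1; sign (−1)^0·-1^6·+1^8 = +1.
(a,b)_2: α=8, β=2; u≡7, v≡3 (mod 8); ε(u)ε(v)=1·1, αω(v)=8·1, βω(u)=2·0; sum ≡ 1  ⇒  -1.
(a,b)_31: α=3, u≡3; β=1, v≡18 (mod 31); (3|31)=-1, (18|31)=+1; sign (−1)^1·-1^1·+1^3 = +1.
(a,b)_7: α=-3, u≡2; β=-1, v≡5 (mod 7); (2|7)=+1, (5|7)=-1; sign (−1)^1·+1^-1·-1^-3 = +1.
|Ram(21628607, 1663739)| = 2, even; anisotropic at {2, 41}.

[2, 41]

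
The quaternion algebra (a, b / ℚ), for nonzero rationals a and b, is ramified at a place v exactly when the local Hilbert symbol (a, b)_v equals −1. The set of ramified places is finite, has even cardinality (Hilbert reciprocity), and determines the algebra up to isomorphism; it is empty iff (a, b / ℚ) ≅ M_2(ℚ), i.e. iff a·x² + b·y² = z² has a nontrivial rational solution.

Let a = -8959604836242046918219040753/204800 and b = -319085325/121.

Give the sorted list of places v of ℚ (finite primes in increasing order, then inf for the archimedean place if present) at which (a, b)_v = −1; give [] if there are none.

[13, 17, 23, inf]

Mod squares: a ≡ -16354, b ≡ -157573. Check v ∈ {∞, 2, 3, 5, 7, 11, 13, 17, 23, 31, 37}.
v=11: a=11^6·(≡5), b=11^-2·(≡2) mod 11; (5|11)=+1, (2|11)=-1; (−1)^{6·-2·5}·(+1)^-2·(-1)^6 = +1.
v=13: a=13^3·(≡9), b=13^1·(≡7) mod 13; (9|13)=+1, (7|13)=-1; (−1)^{3·1·6}·(+1)^1·(-1)^3 = -1.
v=3: a=3^0·(≡2), b=3^4·(≡2) mod 3; (2|3)=-1, (2|3)=-1; (−1)^{0·4·1}·(-1)^4·(-1)^0 = +1.
v=7: a=7^2·(≡5), b=7^0·(≡4) mod 7; (5|7)=-1, (4|7)=+1; (−1)^{2·0·3}·(-1)^0·(+1)^2 = +1.
v=5: a=5^-2·(≡1), b=5^2·(≡2) mod 5; (1|5)=+1, (2|5)=-1; (−1)^{-2·2·2}·(+1)^2·(-1)^-2 = +1.
v=37: a=37^1·(≡24), b=37^0·(≡27) mod 37; (24|37)=-1, (27|37)=+1; (−1)^{1·0·18}·(-1)^0·(+1)^1 = +1.
v=∞: -16354 < 0 and -157573 < 0  ⇒  (a,b)_∞ = -1.
v=23: a=23^4·(≡17), b=23^1·(≡12) mod 23; (17|23)=-1, (12|23)=+1; (−1)^{4·1·11}·(-1)^1·(+1)^4 = -1.
v=31: a=31^4·(≡10), b=31^1·(≡7) mod 31; (10|31)=+1, (7|31)=+1; (−1)^{4·1·15}·(+1)^1·(+1)^4 = +1.
v=2: v_2(a)=-13, v_2(b)=0; units ≡ 7, 3 (mod 8); ε·ε+αω+βω = 1·1+-13·1+0·0 ≡ 0  ⇒  (a,b)_2 = +1.
v=17: a=17^3·(≡5), b=17^1·(≡13) mod 17; (5|17)=-1, (13|17)=+1; (−1)^{3·1·8}·(-1)^1·(+1)^3 = -1.
|Ram(-16354, -157573)| = 4, even; anisotropic at {13, 17, 23, ∞}.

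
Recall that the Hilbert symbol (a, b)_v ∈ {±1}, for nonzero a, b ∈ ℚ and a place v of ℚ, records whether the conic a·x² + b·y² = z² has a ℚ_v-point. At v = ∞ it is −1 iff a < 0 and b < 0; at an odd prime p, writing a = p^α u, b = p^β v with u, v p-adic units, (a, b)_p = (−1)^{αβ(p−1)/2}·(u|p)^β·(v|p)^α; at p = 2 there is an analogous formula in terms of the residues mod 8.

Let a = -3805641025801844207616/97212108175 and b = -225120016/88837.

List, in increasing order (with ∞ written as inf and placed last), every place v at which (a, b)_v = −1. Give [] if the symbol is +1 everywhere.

(a, b) ≡ (-5453, -37) mod (ℚ^×)²; places V = {2, 3, 5, 7, 11, 13, 19, 31, 37, 41, ∞}.
(a,b)_3: α=6, u≡1; β=0, v≡2 (mod 3); (1|3)=+1, (2|3)=-1; sign (−1)^0·+1^0·-1^6 = +1.
(a,b)_2: α=12, β=4; u≡3, v≡3 (mod 8); ε(u)ε(v)=1·1, αω(v)=12·1, βω(u)=4·1; sum ≡ 1  ⇒  -1.
(a,b)_5: α=-2, u≡2; β=0, v≡2 (mod 5); (2|5)=-1, (2|5)=-1; sign (−1)^0·-1^0·-1^-2 = +1.
(a,b)_41: α=1, u≡23; β=0, v≡25 (mod 41); (23|41)=+1, (25|41)=+1; sign (−1)^0·+1^0·+1^1 = +1.
(a,b)_37: α=-2, u≡22; β=-1, v≡7 (mod 37); (22|37)=-1, (7|37)=+1; sign (−1)^0·-1^-1·+1^-2 = -1.
(a,b)_13: α=-2, u≡8; β=0, v≡6 (mod 13); (8|13)=-1, (6|13)=-1; sign (−1)^0·-1^0·-1^-2 = +1.
(a,b)_31: α=4, u≡27; β=2, v≡16 (mod 31); (27|31)=-1, (16|31)=+1; sign (−1)^0·-1^2·+1^4 = +1.
(a,b)_19: α=1, u≡17; β=0, v≡16 (mod 19); (17|19)=+1, (16|19)=+1; sign (−1)^0·+1^0·+1^1 = +1.
(a,b)_∞: sgn(-5453)=−, sgn(-37)=−, so -1.
(a,b)_11: α=6, u≡9; β=4, v≡2 (mod 11); (9|11)=+1, (2|11)=-1; sign (−1)^0·+1^4·-1^6 = +1.
(a,b)_7: α=-5, u≡3; β=-4, v≡6 (mod 7); (3|7)=-1, (6|7)=-1; sign (−1)^0·-1^-4·-1^-5 = -1.
(-5453, -37 / ℚ) ramifies at {2, 7, 37, ∞}: a division algebra.

[2, 7, 37, inf]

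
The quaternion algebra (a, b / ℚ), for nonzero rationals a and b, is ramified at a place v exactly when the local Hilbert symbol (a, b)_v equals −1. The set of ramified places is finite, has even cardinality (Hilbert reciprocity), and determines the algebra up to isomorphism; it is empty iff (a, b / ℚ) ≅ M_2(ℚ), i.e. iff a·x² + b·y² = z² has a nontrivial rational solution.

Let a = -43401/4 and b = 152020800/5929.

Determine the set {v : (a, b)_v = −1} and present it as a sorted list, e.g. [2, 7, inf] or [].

(a, b) ≡ (-43401, 1173) mod (ℚ^×)²; places V = {2, 3, 5, 7, 11, 17, 23, 37, ∞}.
(a,b)_3: α=1, u≡2; β=5, v≡1 (mod 3); (2|3)=-1, (1|3)=+1; sign (−1)^1·-1^5·+1^1 = +1.
(a,b)_11: α=0, u≡4; β=-2, v≡6 (mod 11); (4|11)=+1, (6|11)=-1; sign (−1)^0·+1^-2·-1^0 = +1.
(a,b)_∞: sgn(-43401)=−, sgn(1173)=+, so +1.
(a,b)_2: α=-2, β=6; u≡7, v≡5 (mod 8); ε(u)ε(v)=1·0, αω(v)=-2·1, βω(u)=6·0; sum ≡ 0  ⇒  +1.
(a,b)_37: α=1, u≡12; β=0, v≡34 (mod 37); (12|37)=+1, (34|37)=+1; sign (−1)^0·+1^0·+1^1 = +1.
(a,b)_23: α=1, u≡17; β=1, v≡5 (mod 23); (17|23)=-1, (5|23)=-1; sign (−1)^1·-1^1·-1^1 = -1.
(a,b)_7: α=0, u≡5; β=-2, v≡4 (mod 7); (5|7)=-1, (4|7)=+1; sign (−1)^0·-1^-2·+1^0 = +1.
(a,b)_5: α=0, u≡1; β=2, v≡3 (mod 5); (1|5)=+1, (3|5)=-1; sign (−1)^0·+1^2·-1^0 = +1.
(a,b)_17: α=1, u≡12; β=1, v≡2 (mod 17); (12|17)=-1, (2|17)=+1; sign (−1)^0·-1^1·+1^1 = -1.
|Ram(-43401, 1173)| = 2, even; anisotropic at {17, 23}.

[17, 23]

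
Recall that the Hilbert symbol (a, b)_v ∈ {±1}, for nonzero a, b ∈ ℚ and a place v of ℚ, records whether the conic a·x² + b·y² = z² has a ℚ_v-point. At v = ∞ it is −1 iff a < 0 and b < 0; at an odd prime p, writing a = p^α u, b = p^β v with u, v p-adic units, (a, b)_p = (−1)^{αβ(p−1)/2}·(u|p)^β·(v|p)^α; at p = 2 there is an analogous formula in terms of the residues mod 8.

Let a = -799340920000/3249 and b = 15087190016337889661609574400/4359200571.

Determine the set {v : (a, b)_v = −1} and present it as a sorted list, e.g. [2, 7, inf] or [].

Mod squares: a ≡ -8323, b ≡ 19. Check v ∈ {∞, 2, 3, 5, 7, 11, 17, 19, 29, 41}.
v=2: v_2(a)=6, v_2(b)=18; units ≡ 5, 3 (mod 8); ε·ε+αω+βω = 0·1+6·1+18·1 ≡ 0  ⇒  (a,b)_2 = +1.
v=41: a=41^1·(≡33), b=41^2·(≡12) mod 41; (33|41)=+1, (12|41)=-1; (−1)^{1·2·20}·(+1)^2·(-1)^1 = -1.
v=29: a=29^1·(≡12), b=29^2·(≡18) mod 29; (12|29)=-1, (18|29)=-1; (−1)^{1·2·14}·(-1)^2·(-1)^1 = -1.
v=5: a=5^4·(≡2), b=5^2·(≡1) mod 5; (2|5)=-1, (1|5)=+1; (−1)^{4·2·2}·(-1)^2·(+1)^4 = +1.
v=7: a=7^5·(≡2), b=7^18·(≡5) mod 7; (2|7)=+1, (5|7)=-1; (−1)^{5·18·3}·(+1)^18·(-1)^5 = -1.
v=17: a=17^0·(≡3), b=17^-2·(≡16) mod 17; (3|17)=-1, (16|17)=+1; (−1)^{0·-2·8}·(-1)^-2·(+1)^0 = +1.
v=∞: -8323 < 0 and 19 > 0  ⇒  (a,b)_∞ = +1.
v=19: a=19^-2·(≡13), b=19^-1·(≡5) mod 19; (13|19)=-1, (5|19)=+1; (−1)^{-2·-1·9}·(-1)^-1·(+1)^-2 = -1.
v=11: a=11^0·(≡1), b=11^-2·(≡7) mod 11; (1|11)=+1, (7|11)=-1; (−1)^{0·-2·5}·(+1)^-2·(-1)^0 = +1.
v=3: a=3^-2·(≡2), b=3^-8·(≡1) mod 3; (2|3)=-1, (1|3)=+1; (−1)^{-2·-8·1}·(-1)^-8·(+1)^-2 = +1.
|Ram(-8323, 19)| = 4, even; anisotropic at {7, 19, 29, 41}.

[7, 19, 29, 41]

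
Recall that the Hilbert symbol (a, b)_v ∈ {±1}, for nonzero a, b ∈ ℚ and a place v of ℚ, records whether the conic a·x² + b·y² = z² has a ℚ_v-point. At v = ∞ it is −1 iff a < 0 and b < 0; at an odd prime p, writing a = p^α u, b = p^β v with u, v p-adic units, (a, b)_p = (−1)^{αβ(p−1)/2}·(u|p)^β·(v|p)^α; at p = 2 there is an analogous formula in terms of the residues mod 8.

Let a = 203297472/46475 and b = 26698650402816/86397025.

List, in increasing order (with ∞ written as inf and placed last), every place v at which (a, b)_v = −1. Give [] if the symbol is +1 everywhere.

[11, 19]

(a, b) ≡ (33, 19) mod (ℚ^×)²; places V = {2, 3, 5, 7, 11, 13, 19, ∞}.
(a,b)_7: α=6, u≡3; β=6, v≡6 (mod 7); (3|7)=-1, (6|7)=-1; sign (−1)^0·-1^6·-1^6 = +1.
(a,b)_3: α=3, u≡2; β=6, v≡1 (mod 3); (2|3)=-1, (1|3)=+1; sign (−1)^0·-1^6·+1^3 = +1.
(a,b)_2: α=6, β=14; u≡1, v≡3 (mod 8); ε(u)ε(v)=0·1, αω(v)=6·1, βω(u)=14·0; sum ≡ 0  ⇒  +1.
(a,b)_11: α=-1, u≡4; β=-2, v≡10 (mod 11); (4|11)=+1, (10|11)=-1; sign (−1)^0·+1^-2·-1^-1 = -1.
(a,b)_13: α=-2, u≡7; β=-4, v≡6 (mod 13); (7|13)=-1, (6|13)=-1; sign (−1)^0·-1^-4·-1^-2 = +1.
(a,b)_5: α=-2, u≡3; β=-2, v≡1 (mod 5); (3|5)=-1, (1|5)=+1; sign (−1)^0·-1^-2·+1^-2 = +1.
(a,b)_∞: sgn(33)=+, sgn(19)=+, so +1.
(a,b)_19: α=0, u≡18; β=1, v≡5 (mod 19); (18|19)=-1, (5|19)=+1; sign (−1)^0·-1^1·+1^0 = -1.
|Ram(33, 19)| = 2, even; anisotropic at {11, 19}.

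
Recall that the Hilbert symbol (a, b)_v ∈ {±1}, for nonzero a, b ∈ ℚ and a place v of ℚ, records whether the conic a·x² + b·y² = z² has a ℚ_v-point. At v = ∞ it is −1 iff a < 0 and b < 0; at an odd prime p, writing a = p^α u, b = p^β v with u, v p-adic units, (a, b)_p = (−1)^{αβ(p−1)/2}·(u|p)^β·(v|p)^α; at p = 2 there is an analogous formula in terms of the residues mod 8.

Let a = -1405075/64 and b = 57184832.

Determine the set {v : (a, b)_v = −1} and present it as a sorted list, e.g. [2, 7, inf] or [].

Mod squares: a ≡ -1147, b ≡ 893513. Check v ∈ {∞, 2, 5, 7, 19, 31, 37, 41}.
v=19: a=19^0·(≡10), b=19^1·(≡14) mod 19; (10|19)=-1, (14|19)=-1; (−1)^{0·1·9}·(-1)^1·(-1)^0 = -1.
v=∞: -1147 < 0 and 893513 > 0  ⇒  (a,b)_∞ = +1.
v=7: a=7^2·(≡4), b=7^0·(≡5) mod 7; (4|7)=+1, (5|7)=-1; (−1)^{2·0·3}·(+1)^0·(-1)^2 = +1.
v=2: v_2(a)=-6, v_2(b)=6; units ≡ 5, 1 (mod 8); ε·ε+αω+βω = 0·0+-6·0+6·1 ≡ 0  ⇒  (a,b)_2 = +1.
v=41: a=41^0·(≡39), b=41^1·(≡14) mod 41; (39|41)=+1, (14|41)=-1; (−1)^{0·1·20}·(+1)^1·(-1)^0 = +1.
v=31: a=31^1·(≡14), b=31^1·(≡17) mod 31; (14|31)=+1, (17|31)=-1; (−1)^{1·1·15}·(+1)^1·(-1)^1 = +1.
v=37: a=37^1·(≡5), b=37^1·(≡9) mod 37; (5|37)=-1, (9|37)=+1; (−1)^{1·1·18}·(-1)^1·(+1)^1 = -1.
v=5: a=5^2·(≡3), b=5^0·(≡2) mod 5; (3|5)=-1, (2|5)=-1; (−1)^{2·0·2}·(-1)^0·(-1)^2 = +1.
(-1147, 893513 / ℚ) ramifies at {19, 37}: a division algebra.

[19, 37]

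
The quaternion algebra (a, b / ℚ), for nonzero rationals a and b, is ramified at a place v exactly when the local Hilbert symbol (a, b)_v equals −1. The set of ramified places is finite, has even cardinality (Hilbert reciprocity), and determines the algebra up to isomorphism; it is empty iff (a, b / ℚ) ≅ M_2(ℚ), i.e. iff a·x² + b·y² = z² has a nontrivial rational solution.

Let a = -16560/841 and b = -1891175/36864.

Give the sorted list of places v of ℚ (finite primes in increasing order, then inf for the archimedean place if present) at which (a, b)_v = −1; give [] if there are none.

Mod squares: a ≡ -115, b ≡ -143. Check v ∈ {∞, 2, 3, 5, 11, 13, 23, 29}.
v=29: a=29^-2·(≡28), b=29^0·(≡12) mod 29; (28|29)=+1, (12|29)=-1; (−1)^{-2·0·14}·(+1)^0·(-1)^-2 = +1.
v=23: a=23^1·(≡3), b=23^2·(≡2) mod 23; (3|23)=+1, (2|23)=+1; (−1)^{1·2·11}·(+1)^2·(+1)^1 = +1.
v=∞: -115 < 0 and -143 < 0  ⇒  (a,b)_∞ = -1.
v=11: a=11^0·(≡10), b=11^1·(≡9) mod 11; (10|11)=-1, (9|11)=+1; (−1)^{0·1·5}·(-1)^1·(+1)^0 = -1.
v=5: a=5^1·(≡3), b=5^2·(≡2) mod 5; (3|5)=-1, (2|5)=-1; (−1)^{1·2·2}·(-1)^2·(-1)^1 = -1.
v=13: a=13^0·(≡6), b=13^1·(≡11) mod 13; (6|13)=-1, (11|13)=-1; (−1)^{0·1·6}·(-1)^1·(-1)^0 = -1.
v=2: v_2(a)=4, v_2(b)=-12; units ≡ 5, 1 (mod 8); ε·ε+αω+βω = 0·0+4·0+-12·1 ≡ 0  ⇒  (a,b)_2 = +1.
v=3: a=3^2·(≡2), b=3^-2·(≡1) mod 3; (2|3)=-1, (1|3)=+1; (−1)^{2·-2·1}·(-1)^-2·(+1)^2 = +1.
|Ram(-115, -143)| = 4, even; anisotropic at {5, 11, 13, ∞}.

[5, 11, 13, inf]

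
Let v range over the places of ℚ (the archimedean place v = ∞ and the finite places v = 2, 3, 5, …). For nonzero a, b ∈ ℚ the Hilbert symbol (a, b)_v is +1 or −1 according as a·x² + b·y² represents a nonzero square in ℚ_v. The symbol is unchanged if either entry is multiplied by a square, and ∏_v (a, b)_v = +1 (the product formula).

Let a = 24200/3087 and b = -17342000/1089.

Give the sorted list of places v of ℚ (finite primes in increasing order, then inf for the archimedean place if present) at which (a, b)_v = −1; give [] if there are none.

[2, 7, 23, 29]

Mod squares: a ≡ 14, b ≡ -43355. Check v ∈ {∞, 2, 3, 5, 7, 11, 13, 23, 29}.
v=3: a=3^-2·(≡2), b=3^-2·(≡1) mod 3; (2|3)=-1, (1|3)=+1; (−1)^{-2·-2·1}·(-1)^-2·(+1)^-2 = +1.
v=5: a=5^2·(≡4), b=5^3·(≡1) mod 5; (4|5)=+1, (1|5)=+1; (−1)^{2·3·2}·(+1)^3·(+1)^2 = +1.
v=11: a=11^2·(≡5), b=11^-2·(≡8) mod 11; (5|11)=+1, (8|11)=-1; (−1)^{2·-2·5}·(+1)^-2·(-1)^2 = +1.
v=23: a=23^0·(≡10), b=23^1·(≡4) mod 23; (10|23)=-1, (4|23)=+1; (−1)^{0·1·11}·(-1)^1·(+1)^0 = -1.
v=13: a=13^0·(≡12), b=13^1·(≡6) mod 13; (12|13)=+1, (6|13)=-1; (−1)^{0·1·6}·(+1)^1·(-1)^0 = +1.
v=∞: 14 > 0 and -43355 < 0  ⇒  (a,b)_∞ = +1.
v=7: a=7^-3·(≡4), b=7^0·(≡6) mod 7; (4|7)=+1, (6|7)=-1; (−1)^{-3·0·3}·(+1)^0·(-1)^-3 = -1.
v=2: v_2(a)=3, v_2(b)=4; units ≡ 7, 5 (mod 8); ε·ε+αω+βω = 1·0+3·1+4·0 ≡ 1  ⇒  (a,b)_2 = -1.
v=29: a=29^0·(≡10), b=29^1·(≡6) mod 29; (10|29)=-1, (6|29)=+1; (−1)^{0·1·14}·(-1)^1·(+1)^0 = -1.
(14, -43355 / ℚ) ramifies at {2, 7, 23, 29}: a division algebra.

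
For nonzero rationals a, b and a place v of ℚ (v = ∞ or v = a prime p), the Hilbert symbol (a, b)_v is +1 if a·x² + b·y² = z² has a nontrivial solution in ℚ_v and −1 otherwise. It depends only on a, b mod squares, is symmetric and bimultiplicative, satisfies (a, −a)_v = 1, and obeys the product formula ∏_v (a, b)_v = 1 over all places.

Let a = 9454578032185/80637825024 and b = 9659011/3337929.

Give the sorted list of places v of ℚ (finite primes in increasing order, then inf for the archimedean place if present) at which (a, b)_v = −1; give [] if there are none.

(a, b) ≡ (13585, 19) mod (ℚ^×)²; places V = {2, 3, 5, 7, 11, 13, 17, 19, 23, 29, 31, 37, ∞}.
(a,b)_37: α=2, u≡13; β=0, v≡18 (mod 37); (13|37)=-1, (18|37)=-1; sign (−1)^0·-1^0·-1^2 = +1.
(a,b)_7: α=0, u≡6; β=-2, v≡3 (mod 7); (6|7)=-1, (3|7)=-1; sign (−1)^0·-1^-2·-1^0 = +1.
(a,b)_17: α=-2, u≡8; β=0, v≡8 (mod 17); (8|17)=+1, (8|17)=+1; sign (−1)^0·+1^0·+1^-2 = +1.
(a,b)_2: α=-12, β=0; u≡1, v≡3 (mod 8); ε(u)ε(v)=0·1, αω(v)=-12·1, βω(u)=0·0; sum ≡ 0  ⇒  +1.
(a,b)_23: α=2, u≡14; β=2, v≡14 (mod 23); (14|23)=-1, (14|23)=-1; sign (−1)^0·-1^2·-1^2 = +1.
(a,b)_11: α=1, u≡3; β=0, v≡10 (mod 11); (3|11)=+1, (10|11)=-1; sign (−1)^0·+1^0·-1^1 = -1.
(a,b)_3: α=-4, u≡1; β=-4, v≡1 (mod 3); (1|3)=+1, (1|3)=+1; sign (−1)^0·+1^-4·+1^-4 = +1.
(a,b)_31: α=2, u≡4; β=2, v≡25 (mod 31); (4|31)=+1, (25|31)=+1; sign (−1)^0·+1^2·+1^2 = +1.
(a,b)_13: α=1, u≡5; β=0, v≡5 (mod 13); (5|13)=-1, (5|13)=-1; sign (−1)^0·-1^0·-1^1 = -1.
(a,b)_∞: sgn(13585)=+, sgn(19)=+, so +1.
(a,b)_29: α=-2, u≡23; β=-2, v≡12 (mod 29); (23|29)=+1, (12|29)=-1; sign (−1)^0·+1^-2·-1^-2 = +1.
(a,b)_5: α=1, u≡3; β=0, v≡4 (mod 5); (3|5)=-1, (4|5)=+1; sign (−1)^0·-1^0·+1^1 = +1.
(a,b)_19: α=1, u≡8; β=1, v≡9 (mod 19); (8|19)=-1, (9|19)=+1; sign (−1)^1·-1^1·+1^1 = +1.
|Ram(13585, 19)| = 2, even; anisotropic at {11, 13}.

[11, 13]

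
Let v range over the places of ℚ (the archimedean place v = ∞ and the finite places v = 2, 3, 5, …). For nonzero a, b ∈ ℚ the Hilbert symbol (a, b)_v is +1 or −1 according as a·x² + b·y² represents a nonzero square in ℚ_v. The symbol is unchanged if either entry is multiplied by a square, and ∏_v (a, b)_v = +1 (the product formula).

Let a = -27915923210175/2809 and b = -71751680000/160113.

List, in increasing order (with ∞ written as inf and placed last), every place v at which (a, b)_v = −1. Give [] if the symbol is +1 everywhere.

[3, 13, 19, inf]

Mod squares: a ≡ -7, b ≡ -8151. Check v ∈ {∞, 2, 3, 5, 7, 11, 13, 19, 53}.
v=∞: -7 < 0 and -8151 < 0  ⇒  (a,b)_∞ = -1.
v=53: a=53^-2·(≡29), b=53^-2·(≡13) mod 53; (29|53)=+1, (13|53)=+1; (−1)^{-2·-2·26}·(+1)^-2·(+1)^-2 = +1.
v=2: v_2(a)=0, v_2(b)=14; units ≡ 1, 1 (mod 8); ε·ε+αω+βω = 0·0+0·0+14·0 ≡ 0  ⇒  (a,b)_2 = +1.
v=13: a=13^2·(≡8), b=13^1·(≡3) mod 13; (8|13)=-1, (3|13)=+1; (−1)^{2·1·6}·(-1)^1·(+1)^2 = -1.
v=7: a=7^5·(≡3), b=7^2·(≡2) mod 7; (3|7)=-1, (2|7)=+1; (−1)^{5·2·3}·(-1)^2·(+1)^5 = +1.
v=3: a=3^2·(≡2), b=3^-1·(≡1) mod 3; (2|3)=-1, (1|3)=+1; (−1)^{2·-1·1}·(-1)^-1·(+1)^2 = -1.
v=11: a=11^2·(≡1), b=11^1·(≡7) mod 11; (1|11)=+1, (7|11)=-1; (−1)^{2·1·5}·(+1)^1·(-1)^2 = +1.
v=19: a=19^2·(≡2), b=19^-1·(≡18) mod 19; (2|19)=-1, (18|19)=-1; (−1)^{2·-1·9}·(-1)^-1·(-1)^2 = -1.
v=5: a=5^2·(≡2), b=5^4·(≡4) mod 5; (2|5)=-1, (4|5)=+1; (−1)^{2·4·2}·(-1)^4·(+1)^2 = +1.
(-7, -8151 / ℚ) ramifies at {3, 13, 19, ∞}: a division algebra.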